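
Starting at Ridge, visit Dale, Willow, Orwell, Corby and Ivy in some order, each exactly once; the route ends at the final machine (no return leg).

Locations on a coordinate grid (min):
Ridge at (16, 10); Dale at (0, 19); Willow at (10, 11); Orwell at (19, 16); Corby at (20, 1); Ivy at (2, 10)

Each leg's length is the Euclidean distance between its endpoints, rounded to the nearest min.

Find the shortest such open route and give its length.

There are 5! = 120 possible orderings.
Ridge → Dale → Willow → Orwell → Corby → Ivy: 18+13+10+15+20 = 76
Ridge → Dale → Willow → Orwell → Ivy → Corby: 18+13+10+18+20 = 79
Ridge → Dale → Willow → Corby → Orwell → Ivy: 18+13+14+15+18 = 78
Ridge → Dale → Willow → Corby → Ivy → Orwell: 18+13+14+20+18 = 83
Ridge → Dale → Willow → Ivy → Orwell → Corby: 18+13+8+18+15 = 72
Ridge → Dale → Willow → Ivy → Corby → Orwell: 18+13+8+20+15 = 74
Ridge → Dale → Orwell → Willow → Corby → Ivy: 18+19+10+14+20 = 81
Ridge → Dale → Orwell → Willow → Ivy → Corby: 18+19+10+8+20 = 75
Ridge → Dale → Orwell → Corby → Willow → Ivy: 18+19+15+14+8 = 74
Ridge → Dale → Orwell → Corby → Ivy → Willow: 18+19+15+20+8 = 80
Ridge → Dale → Orwell → Ivy → Willow → Corby: 18+19+18+8+14 = 77
Ridge → Dale → Orwell → Ivy → Corby → Willow: 18+19+18+20+14 = 89
Ridge → Dale → Corby → Willow → Orwell → Ivy: 18+27+14+10+18 = 87
Ridge → Dale → Corby → Willow → Ivy → Orwell: 18+27+14+8+18 = 85
… (106 more)
Ridge → Corby → Orwell → Willow → Ivy → Dale: 10+15+10+8+9 = 52  ← best
The minimum is 52.
One shortest path: Ridge → Corby → Orwell → Willow → Ivy → Dale.

Shortest open route: 52 min.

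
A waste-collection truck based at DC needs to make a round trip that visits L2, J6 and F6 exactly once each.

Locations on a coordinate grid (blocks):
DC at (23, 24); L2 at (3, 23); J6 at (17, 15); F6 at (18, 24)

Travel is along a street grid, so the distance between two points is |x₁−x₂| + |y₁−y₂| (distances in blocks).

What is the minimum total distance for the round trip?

58 blocks — the shortest possible round trip.

With 3 stops there are 3!/2 = 3 distinct round trips (a route and its reverse cost the same).
DC→L2→J6→F6→DC: 21+22+10+5 = 58
DC→L2→F6→J6→DC: 21+16+10+15 = 62
DC→J6→L2→F6→DC: 15+22+16+5 = 58
The minimum is 58.
One optimal route: DC → L2 → J6 → F6 → DC (or its reverse).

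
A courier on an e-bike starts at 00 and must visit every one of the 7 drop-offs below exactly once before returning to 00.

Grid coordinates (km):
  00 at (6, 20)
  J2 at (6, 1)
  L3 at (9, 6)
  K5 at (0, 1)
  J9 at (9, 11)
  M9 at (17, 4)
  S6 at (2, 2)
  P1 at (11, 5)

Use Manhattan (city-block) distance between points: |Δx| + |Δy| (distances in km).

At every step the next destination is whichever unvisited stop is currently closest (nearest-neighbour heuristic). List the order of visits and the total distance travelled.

At 00 the remaining stops are J9 12, L3 17, J2 19, P1 20, S6 22, K5 25, M9 27; go to J9.
At J9 the remaining stops are L3 5, P1 8, J2 13, M9 15, S6 16, K5 19; go to L3.
At L3 the remaining stops are P1 3, J2 8, M9 10, S6 11, K5 14; go to P1.
At P1 the remaining stops are M9 7, J2 9, S6 12, K5 15; go to M9.
At M9 the remaining stops are J2 14, S6 17, K5 20; go to J2.
At J2 the remaining stops are S6 5, K5 6; go to S6.
At S6 the remaining stops are K5 3; go to K5.
Return K5→00: 25.
Total = 12 + 5 + 3 + 7 + 14 + 5 + 3 + 25 = 74.

74 km along 00 → J9 → L3 → P1 → M9 → J2 → S6 → K5 → 00.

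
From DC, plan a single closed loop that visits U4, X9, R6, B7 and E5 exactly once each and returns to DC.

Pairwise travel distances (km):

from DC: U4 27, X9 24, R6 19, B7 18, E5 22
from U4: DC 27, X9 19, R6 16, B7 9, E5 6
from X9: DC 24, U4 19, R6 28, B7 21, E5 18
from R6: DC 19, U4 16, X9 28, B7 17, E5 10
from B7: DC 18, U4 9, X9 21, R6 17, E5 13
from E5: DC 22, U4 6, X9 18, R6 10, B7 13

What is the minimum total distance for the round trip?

Shortest round trip = 89 km.

DC-U4-X9-R6-B7-E5-DC: 27+19+28+17+13+22 = 126
DC-U4-X9-R6-E5-B7-DC: 27+19+28+10+13+18 = 115
DC-U4-X9-B7-R6-E5-DC: 27+19+21+17+10+22 = 116
DC-U4-X9-B7-E5-R6-DC: 27+19+21+13+10+19 = 109
DC-U4-X9-E5-R6-B7-DC: 27+19+18+10+17+18 = 109
DC-U4-X9-E5-B7-R6-DC: 27+19+18+13+17+19 = 113
DC-U4-R6-X9-B7-E5-DC: 27+16+28+21+13+22 = 127
DC-U4-R6-X9-E5-B7-DC: 27+16+28+18+13+18 = 120
DC-U4-R6-B7-X9-E5-DC: 27+16+17+21+18+22 = 121
DC-U4-R6-B7-E5-X9-DC: 27+16+17+13+18+24 = 115
DC-U4-R6-E5-X9-B7-DC: 27+16+10+18+21+18 = 110
DC-U4-R6-E5-B7-X9-DC: 27+16+10+13+21+24 = 111
DC-U4-B7-X9-R6-E5-DC: 27+9+21+28+10+22 = 117
DC-U4-B7-X9-E5-R6-DC: 27+9+21+18+10+19 = 104
… (46 more)
DC-X9-B7-U4-E5-R6-DC: 24+21+9+6+10+19 = 89  ← best
The minimum is 89.
One optimal route: DC → X9 → B7 → U4 → E5 → R6 → DC (or its reverse).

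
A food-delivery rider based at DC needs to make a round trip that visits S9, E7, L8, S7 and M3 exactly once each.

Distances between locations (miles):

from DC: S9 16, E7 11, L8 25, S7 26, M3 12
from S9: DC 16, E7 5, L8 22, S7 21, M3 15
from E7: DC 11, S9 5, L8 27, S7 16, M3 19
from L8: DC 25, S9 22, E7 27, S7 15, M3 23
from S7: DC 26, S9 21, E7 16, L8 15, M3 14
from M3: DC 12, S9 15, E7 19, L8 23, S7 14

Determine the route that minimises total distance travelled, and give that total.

DC → S9 → E7 → L8 → S7 → M3 → DC: 16+5+27+15+14+12 = 89
DC → S9 → E7 → L8 → M3 → S7 → DC: 16+5+27+23+14+26 = 111
DC → S9 → E7 → S7 → L8 → M3 → DC: 16+5+16+15+23+12 = 87
DC → S9 → E7 → S7 → M3 → L8 → DC: 16+5+16+14+23+25 = 99
DC → S9 → E7 → M3 → L8 → S7 → DC: 16+5+19+23+15+26 = 104
DC → S9 → E7 → M3 → S7 → L8 → DC: 16+5+19+14+15+25 = 94
DC → S9 → L8 → E7 → S7 → M3 → DC: 16+22+27+16+14+12 = 107
DC → S9 → L8 → E7 → M3 → S7 → DC: 16+22+27+19+14+26 = 124
DC → S9 → L8 → S7 → E7 → M3 → DC: 16+22+15+16+19+12 = 100
DC → S9 → L8 → S7 → M3 → E7 → DC: 16+22+15+14+19+11 = 97
DC → S9 → L8 → M3 → E7 → S7 → DC: 16+22+23+19+16+26 = 122
DC → S9 → L8 → M3 → S7 → E7 → DC: 16+22+23+14+16+11 = 102
DC → S9 → S7 → E7 → L8 → M3 → DC: 16+21+16+27+23+12 = 115
DC → S9 → S7 → E7 → M3 → L8 → DC: 16+21+16+19+23+25 = 120
… (46 more)
DC → E7 → S9 → L8 → S7 → M3 → DC: 11+5+22+15+14+12 = 79  ← best
The minimum is 79.
One optimal route: DC → E7 → S9 → L8 → S7 → M3 → DC (or its reverse).

Minimum total distance: 79 miles.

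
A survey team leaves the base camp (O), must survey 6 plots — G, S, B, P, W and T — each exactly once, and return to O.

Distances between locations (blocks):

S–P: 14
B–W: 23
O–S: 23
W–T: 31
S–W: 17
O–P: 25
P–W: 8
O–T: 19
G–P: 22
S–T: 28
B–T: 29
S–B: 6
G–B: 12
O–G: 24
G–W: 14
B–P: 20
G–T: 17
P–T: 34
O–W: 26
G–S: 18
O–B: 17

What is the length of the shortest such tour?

With 6 stops there are 6!/2 = 360 distinct round trips (a route and its reverse cost the same).
O-G-S-B-P-W-T-O: 24+18+6+20+8+31+19 = 126
O-G-S-B-P-T-W-O: 24+18+6+20+34+31+26 = 159
O-G-S-B-W-P-T-O: 24+18+6+23+8+34+19 = 132
O-G-S-B-W-T-P-O: 24+18+6+23+31+34+25 = 161
O-G-S-B-T-P-W-O: 24+18+6+29+34+8+26 = 145
O-G-S-B-T-W-P-O: 24+18+6+29+31+8+25 = 141
O-G-S-P-B-W-T-O: 24+18+14+20+23+31+19 = 149
O-G-S-P-B-T-W-O: 24+18+14+20+29+31+26 = 162
… (352 more)
O-B-S-P-W-G-T-O: 17+6+14+8+14+17+19 = 95  ← best
The minimum is 95.
One optimal route: O → B → S → P → W → G → T → O (or its reverse).

Shortest round trip = 95 blocks.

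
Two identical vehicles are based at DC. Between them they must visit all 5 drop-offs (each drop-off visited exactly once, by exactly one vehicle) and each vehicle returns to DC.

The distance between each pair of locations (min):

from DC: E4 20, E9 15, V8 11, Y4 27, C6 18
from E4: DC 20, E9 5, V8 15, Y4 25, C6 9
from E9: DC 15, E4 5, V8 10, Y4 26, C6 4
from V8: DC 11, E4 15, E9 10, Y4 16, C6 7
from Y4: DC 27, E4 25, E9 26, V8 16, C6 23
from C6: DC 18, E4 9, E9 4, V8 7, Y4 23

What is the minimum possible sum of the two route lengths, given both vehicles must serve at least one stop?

Try each way of splitting the stops between the two vehicles (each non-empty) and, for each split, find the best tour for each vehicle:
  {E4} + {E9, V8, Y4, C6}: 40 + 69 = 109
  {E9} + {E4, V8, Y4, C6}: 30 + 79 = 109
  {E4, E9} + {V8, Y4, C6}: 40 + 68 = 108
  {V8} + {E4, E9, Y4, C6}: 22 + 79 = 101
  {E4, V8} + {E9, Y4, C6}: 46 + 69 = 115
  {E9, V8} + {E4, Y4, C6}: 36 + 79 = 115
  … (15 splits in total)
Best: vehicle 1 DC → V8 → DC = 22; vehicle 2 DC → E4 → E9 → C6 → Y4 → DC = 79; combined 101.

Minimum combined distance: 101 min.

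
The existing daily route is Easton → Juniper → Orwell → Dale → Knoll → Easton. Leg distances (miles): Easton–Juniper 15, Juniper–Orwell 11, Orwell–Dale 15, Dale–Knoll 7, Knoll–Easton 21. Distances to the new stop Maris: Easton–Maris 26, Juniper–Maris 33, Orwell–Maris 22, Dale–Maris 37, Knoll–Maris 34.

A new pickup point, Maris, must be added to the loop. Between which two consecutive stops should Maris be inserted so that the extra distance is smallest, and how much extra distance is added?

+39 miles — insert Maris between Knoll and Easton.

Insertion cost between consecutive stops i–j is d(i,Maris) + d(Maris,j) − d(i,j):
  between Easton and Juniper: 26 + 33 − 15 = 44
  between Juniper and Orwell: 33 + 22 − 11 = 44
  between Orwell and Dale: 22 + 37 − 15 = 44
  between Dale and Knoll: 37 + 34 − 7 = 64
  between Knoll and Easton: 34 + 26 − 21 = 39
Cheapest insertion is between Knoll and Easton, adding 39.
New total = 69 + 39 = 108.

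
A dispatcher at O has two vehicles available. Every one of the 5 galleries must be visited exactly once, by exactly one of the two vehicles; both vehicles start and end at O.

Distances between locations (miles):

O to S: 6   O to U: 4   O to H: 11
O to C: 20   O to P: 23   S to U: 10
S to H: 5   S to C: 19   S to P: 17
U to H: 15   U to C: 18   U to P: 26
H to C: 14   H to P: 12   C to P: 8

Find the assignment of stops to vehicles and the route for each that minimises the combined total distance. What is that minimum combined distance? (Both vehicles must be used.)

Minimum combined distance: 59 miles.

There are 2^4 − 1 = 15 ways to divide the 5 stops into two non-empty groups. For each, the best each vehicle can do is its own shortest tour through its group:
  {S} + {U, H, C, P}: 12 + 53 = 65
  {U} + {S, H, C, P}: 8 + 51 = 59
  {S, U} + {H, C, P}: 20 + 51 = 71
  {H} + {S, U, C, P}: 22 + 53 = 75
  {S, H} + {U, C, P}: 22 + 53 = 75
  {U, H} + {S, C, P}: 30 + 51 = 81
  … (15 splits in total)
Best: vehicle 1 O → U → O = 8; vehicle 2 O → S → H → P → C → O = 51; combined 59.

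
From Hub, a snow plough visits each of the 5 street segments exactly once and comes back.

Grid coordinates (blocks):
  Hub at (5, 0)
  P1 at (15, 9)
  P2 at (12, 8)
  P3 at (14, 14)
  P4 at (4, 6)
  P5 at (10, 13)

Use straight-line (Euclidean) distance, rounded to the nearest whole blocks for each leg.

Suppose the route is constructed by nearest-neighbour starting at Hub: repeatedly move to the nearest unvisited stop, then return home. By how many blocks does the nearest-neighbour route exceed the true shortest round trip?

Hub: P4=6, P2=11, P1=13, P5=14, P3=17 ⇒ P4
P4: P2=8, P5=9, P1=11, P3=13 ⇒ P2
P2: P1=3, P5=5, P3=6 ⇒ P1
P1: P3=5, P5=6 ⇒ P3
P3: P5=4 ⇒ P5
NN route Hub → P4 → P2 → P1 → P3 → P5 → Hub costs 40.
Optimal: Hub → P2 → P1 → P3 → P5 → P4 → Hub costs 38 (by enumerating all 60 distinct tours).
Excess = 40 − 38 = 2.

Excess over optimum: 2 blocks.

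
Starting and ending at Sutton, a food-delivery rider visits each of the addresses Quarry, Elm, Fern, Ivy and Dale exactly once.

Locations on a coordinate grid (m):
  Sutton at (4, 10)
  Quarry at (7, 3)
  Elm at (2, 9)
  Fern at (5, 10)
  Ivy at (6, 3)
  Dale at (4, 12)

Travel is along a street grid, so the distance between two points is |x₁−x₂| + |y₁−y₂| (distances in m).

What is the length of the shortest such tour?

With 5 stops there are 5!/2 = 60 distinct round trips (a route and its reverse cost the same).
Sutton → Quarry → Elm → Fern → Ivy → Dale → Sutton: 10+11+4+8+11+2 = 46
Sutton → Quarry → Elm → Fern → Dale → Ivy → Sutton: 10+11+4+3+11+9 = 48
Sutton → Quarry → Elm → Ivy → Fern → Dale → Sutton: 10+11+10+8+3+2 = 44
Sutton → Quarry → Elm → Ivy → Dale → Fern → Sutton: 10+11+10+11+3+1 = 46
Sutton → Quarry → Elm → Dale → Fern → Ivy → Sutton: 10+11+5+3+8+9 = 46
Sutton → Quarry → Elm → Dale → Ivy → Fern → Sutton: 10+11+5+11+8+1 = 46
Sutton → Quarry → Fern → Elm → Ivy → Dale → Sutton: 10+9+4+10+11+2 = 46
Sutton → Quarry → Fern → Elm → Dale → Ivy → Sutton: 10+9+4+5+11+9 = 48
Sutton → Quarry → Fern → Ivy → Elm → Dale → Sutton: 10+9+8+10+5+2 = 44
Sutton → Quarry → Fern → Ivy → Dale → Elm → Sutton: 10+9+8+11+5+3 = 46
Sutton → Quarry → Fern → Dale → Elm → Ivy → Sutton: 10+9+3+5+10+9 = 46
Sutton → Quarry → Fern → Dale → Ivy → Elm → Sutton: 10+9+3+11+10+3 = 46
Sutton → Quarry → Ivy → Elm → Fern → Dale → Sutton: 10+1+10+4+3+2 = 30
Sutton → Quarry → Ivy → Elm → Dale → Fern → Sutton: 10+1+10+5+3+1 = 30
… (46 more)
Sutton → Elm → Quarry → Ivy → Fern → Dale → Sutton: 3+11+1+8+3+2 = 28  ← best
The minimum is 28.
One optimal route: Sutton → Elm → Quarry → Ivy → Fern → Dale → Sutton (or its reverse).

Minimum total distance: 28 m.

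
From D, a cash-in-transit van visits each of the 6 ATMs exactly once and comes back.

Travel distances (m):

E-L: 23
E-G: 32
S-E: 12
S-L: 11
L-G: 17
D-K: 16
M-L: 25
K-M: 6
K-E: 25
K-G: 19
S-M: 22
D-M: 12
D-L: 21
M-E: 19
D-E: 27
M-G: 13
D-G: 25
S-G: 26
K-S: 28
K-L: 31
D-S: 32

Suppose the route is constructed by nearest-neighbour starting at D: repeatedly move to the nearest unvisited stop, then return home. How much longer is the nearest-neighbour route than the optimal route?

From D: M=12, K=16, L=21, G=25, E=27, S=32 → choose M (12).
From M: K=6, G=13, E=19, S=22, L=25 → choose K (6).
From K: G=19, E=25, S=28, L=31 → choose G (19).
From G: L=17, S=26, E=32 → choose L (17).
From L: S=11, E=23 → choose S (11).
From S: E=12 → choose E (12).
NN route D → M → K → G → L → S → E → D costs 104.
Optimal: D → K → M → G → L → S → E → D costs 102 (by enumerating all 360 distinct tours).
Excess = 104 − 102 = 2.

The nearest-neighbour route is 2 m longer than optimal.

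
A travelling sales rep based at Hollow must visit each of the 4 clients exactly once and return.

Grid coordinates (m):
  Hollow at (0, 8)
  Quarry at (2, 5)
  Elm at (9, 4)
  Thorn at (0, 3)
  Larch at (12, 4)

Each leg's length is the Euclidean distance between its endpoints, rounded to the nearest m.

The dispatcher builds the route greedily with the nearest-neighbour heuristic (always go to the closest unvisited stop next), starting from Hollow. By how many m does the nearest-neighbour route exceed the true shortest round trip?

From Hollow: Quarry=4, Thorn=5, Elm=10, Larch=13 → choose Quarry (4).
From Quarry: Thorn=3, Elm=7, Larch=10 → choose Thorn (3).
From Thorn: Elm=9, Larch=12 → choose Elm (9).
From Elm: Larch=3 → choose Larch (3).
NN route Hollow → Quarry → Thorn → Elm → Larch → Hollow costs 32.
Optimal: Hollow → Quarry → Elm → Larch → Thorn → Hollow costs 31 (by enumerating all 12 distinct tours).
Excess = 32 − 31 = 1.

1 m longer than the optimal tour.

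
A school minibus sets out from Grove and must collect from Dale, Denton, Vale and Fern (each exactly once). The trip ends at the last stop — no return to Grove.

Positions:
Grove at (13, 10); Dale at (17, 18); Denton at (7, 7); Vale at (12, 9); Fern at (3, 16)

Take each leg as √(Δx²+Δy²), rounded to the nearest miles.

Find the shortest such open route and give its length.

There are 4! = 24 possible orderings.
Grove → Dale → Denton → Vale → Fern: 9+15+5+11 = 40
Grove → Dale → Denton → Fern → Vale: 9+15+10+11 = 45
Grove → Dale → Vale → Denton → Fern: 9+10+5+10 = 34
Grove → Dale → Vale → Fern → Denton: 9+10+11+10 = 40
Grove → Dale → Fern → Denton → Vale: 9+14+10+5 = 38
Grove → Dale → Fern → Vale → Denton: 9+14+11+5 = 39
Grove → Denton → Dale → Vale → Fern: 7+15+10+11 = 43
Grove → Denton → Dale → Fern → Vale: 7+15+14+11 = 47
Grove → Denton → Vale → Dale → Fern: 7+5+10+14 = 36
Grove → Denton → Vale → Fern → Dale: 7+5+11+14 = 37
Grove → Denton → Fern → Dale → Vale: 7+10+14+10 = 41
Grove → Denton → Fern → Vale → Dale: 7+10+11+10 = 38
Grove → Vale → Dale → Denton → Fern: 1+10+15+10 = 36
Grove → Vale → Dale → Fern → Denton: 1+10+14+10 = 35
… (10 more)
Grove → Vale → Denton → Fern → Dale: 1+5+10+14 = 30  ← best
The minimum is 30.
One shortest path: Grove → Vale → Denton → Fern → Dale.

Minimum one-way distance = 30 miles.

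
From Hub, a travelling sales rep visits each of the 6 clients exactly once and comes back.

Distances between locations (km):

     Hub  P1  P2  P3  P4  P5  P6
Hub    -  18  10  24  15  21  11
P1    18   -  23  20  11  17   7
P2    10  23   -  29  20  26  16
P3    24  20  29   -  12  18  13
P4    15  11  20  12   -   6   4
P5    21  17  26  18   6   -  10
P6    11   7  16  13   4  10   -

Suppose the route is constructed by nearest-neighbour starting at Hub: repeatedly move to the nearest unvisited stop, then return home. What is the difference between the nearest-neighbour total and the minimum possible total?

Hub: P2=10, P6=11, P4=15, P1=18, P5=21, P3=24 ⇒ P2
P2: P6=16, P4=20, P1=23, P5=26, P3=29 ⇒ P6
P6: P4=4, P1=7, P5=10, P3=13 ⇒ P4
P4: P5=6, P1=11, P3=12 ⇒ P5
P5: P1=17, P3=18 ⇒ P1
P1: P3=20 ⇒ P3
NN route Hub → P2 → P6 → P4 → P5 → P1 → P3 → Hub costs 97.
Optimal: Hub → P1 → P3 → P4 → P5 → P6 → P2 → Hub costs 92 (by enumerating all 360 distinct tours).
Excess = 97 − 92 = 5.

Excess over optimum: 5 km.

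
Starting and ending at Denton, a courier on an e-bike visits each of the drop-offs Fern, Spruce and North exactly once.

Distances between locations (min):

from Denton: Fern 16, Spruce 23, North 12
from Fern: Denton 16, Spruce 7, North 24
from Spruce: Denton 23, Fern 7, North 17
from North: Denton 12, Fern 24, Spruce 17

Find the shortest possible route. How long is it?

52 min — the shortest possible round trip.

With 3 stops there are 3!/2 = 3 distinct round trips (a route and its reverse cost the same).
Denton-Fern-Spruce-North-Denton: 16+7+17+12 = 52
Denton-Fern-North-Spruce-Denton: 16+24+17+23 = 80
Denton-Spruce-Fern-North-Denton: 23+7+24+12 = 66
The minimum is 52.
One optimal route: Denton → Fern → Spruce → North → Denton (or its reverse).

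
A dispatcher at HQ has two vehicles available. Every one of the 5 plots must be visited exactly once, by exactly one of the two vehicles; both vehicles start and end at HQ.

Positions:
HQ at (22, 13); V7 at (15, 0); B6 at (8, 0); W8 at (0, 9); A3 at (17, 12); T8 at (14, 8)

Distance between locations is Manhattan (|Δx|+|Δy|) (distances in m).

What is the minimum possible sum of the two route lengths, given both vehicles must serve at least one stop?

There are 2^4 − 1 = 15 ways to divide the 5 stops into two non-empty groups. For each, the best each vehicle can do is its own shortest tour through its group:
  {V7} + {B6, W8, A3, T8}: 40 + 70 = 110
  {B6} + {V7, W8, A3, T8}: 54 + 70 = 124
  {V7, B6} + {W8, A3, T8}: 54 + 54 = 108
  {W8} + {V7, B6, A3, T8}: 52 + 54 = 106
  {V7, W8} + {B6, A3, T8}: 70 + 54 = 124
  {B6, W8} + {V7, A3, T8}: 70 + 42 = 112
  … (15 splits in total)
  {A3} + {V7, B6, W8, T8}: 12 + 72 = 84  ← best
Best: vehicle 1 HQ → A3 → HQ = 12; vehicle 2 HQ → V7 → B6 → W8 → T8 → HQ = 72; combined 84.

Minimum combined distance: 84 m.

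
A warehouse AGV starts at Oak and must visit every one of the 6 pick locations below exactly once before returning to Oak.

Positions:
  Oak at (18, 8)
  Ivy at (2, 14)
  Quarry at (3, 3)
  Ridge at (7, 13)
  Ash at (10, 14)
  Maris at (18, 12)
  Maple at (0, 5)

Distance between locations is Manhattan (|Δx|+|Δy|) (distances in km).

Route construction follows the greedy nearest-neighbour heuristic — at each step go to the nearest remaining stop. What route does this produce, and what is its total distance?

From Oak: distances to unvisited — Maris=4, Ash=14, Ridge=16, Quarry=20, Maple=21, Ivy=22. Nearest is Maris (4).
From Maris: distances to unvisited — Ash=10, Ridge=12, Ivy=18, Quarry=24, Maple=25. Nearest is Ash (10).
From Ash: distances to unvisited — Ridge=4, Ivy=8, Quarry=18, Maple=19. Nearest is Ridge (4).
From Ridge: distances to unvisited — Ivy=6, Quarry=14, Maple=15. Nearest is Ivy (6).
From Ivy: distances to unvisited — Maple=11, Quarry=12. Nearest is Maple (11).
From Maple: distances to unvisited — Quarry=5. Nearest is Quarry (5).
Return Quarry→Oak: 20.
Total = 4 + 10 + 4 + 6 + 11 + 5 + 20 = 60.

Total distance 60 km via the nearest-neighbour route Oak → Maris → Ash → Ridge → Ivy → Maple → Quarry → Oak.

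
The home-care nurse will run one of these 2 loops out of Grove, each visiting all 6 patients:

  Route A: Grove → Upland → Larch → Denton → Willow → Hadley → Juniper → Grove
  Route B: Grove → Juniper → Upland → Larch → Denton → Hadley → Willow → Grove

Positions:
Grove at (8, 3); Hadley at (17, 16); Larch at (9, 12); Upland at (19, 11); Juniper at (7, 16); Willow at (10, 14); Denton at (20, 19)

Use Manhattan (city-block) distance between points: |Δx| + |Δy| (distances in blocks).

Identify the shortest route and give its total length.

Shortest is Route B, total 88 blocks.

Route A: 19 + 11 + 18 + 15 + 9 + 10 + 14 = 96
Route B: 14 + 17 + 11 + 18 + 6 + 9 + 13 = 88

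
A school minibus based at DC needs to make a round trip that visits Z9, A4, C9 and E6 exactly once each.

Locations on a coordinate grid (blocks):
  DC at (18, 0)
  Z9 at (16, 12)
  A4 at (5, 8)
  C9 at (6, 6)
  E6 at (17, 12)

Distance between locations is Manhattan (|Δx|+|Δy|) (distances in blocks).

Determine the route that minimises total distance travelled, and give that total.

DC→Z9→A4→C9→E6→DC: 14+15+3+17+13 = 62
DC→Z9→A4→E6→C9→DC: 14+15+16+17+18 = 80
DC→Z9→C9→A4→E6→DC: 14+16+3+16+13 = 62
DC→Z9→C9→E6→A4→DC: 14+16+17+16+21 = 84
DC→Z9→E6→A4→C9→DC: 14+1+16+3+18 = 52
DC→Z9→E6→C9→A4→DC: 14+1+17+3+21 = 56
DC→A4→Z9→C9→E6→DC: 21+15+16+17+13 = 82
DC→A4→Z9→E6→C9→DC: 21+15+1+17+18 = 72
DC→A4→C9→Z9→E6→DC: 21+3+16+1+13 = 54
DC→A4→E6→Z9→C9→DC: 21+16+1+16+18 = 72
DC→C9→Z9→A4→E6→DC: 18+16+15+16+13 = 78
DC→C9→A4→Z9→E6→DC: 18+3+15+1+13 = 50
The minimum is 50.
One optimal route: DC → C9 → A4 → Z9 → E6 → DC (or its reverse).

Minimum total distance: 50 blocks.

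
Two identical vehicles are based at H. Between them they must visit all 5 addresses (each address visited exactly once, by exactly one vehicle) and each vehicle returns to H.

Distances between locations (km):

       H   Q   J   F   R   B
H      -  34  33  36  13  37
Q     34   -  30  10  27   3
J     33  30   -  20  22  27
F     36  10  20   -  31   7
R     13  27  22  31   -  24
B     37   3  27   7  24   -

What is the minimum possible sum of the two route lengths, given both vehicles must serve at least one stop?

Check every non-empty split of the stops between the two vehicles; for each half take its own optimal tour:
  {Q} + {J, F, R, B}: 68 + 97 = 165
  {J} + {Q, F, R, B}: 66 + 86 = 152
  {Q, J} + {F, R, B}: 97 + 80 = 177
  {F} + {Q, J, R, B}: 72 + 99 = 171
  {Q, F} + {J, R, B}: 80 + 97 = 177
  {J, F} + {Q, R, B}: 89 + 74 = 163
  … (15 splits in total)
  {R} + {Q, J, F, B}: 26 + 97 = 123  ← best
Best: vehicle 1 H → R → H = 26; vehicle 2 H → Q → B → F → J → H = 97; combined 123.

123 km — the smallest possible combined total.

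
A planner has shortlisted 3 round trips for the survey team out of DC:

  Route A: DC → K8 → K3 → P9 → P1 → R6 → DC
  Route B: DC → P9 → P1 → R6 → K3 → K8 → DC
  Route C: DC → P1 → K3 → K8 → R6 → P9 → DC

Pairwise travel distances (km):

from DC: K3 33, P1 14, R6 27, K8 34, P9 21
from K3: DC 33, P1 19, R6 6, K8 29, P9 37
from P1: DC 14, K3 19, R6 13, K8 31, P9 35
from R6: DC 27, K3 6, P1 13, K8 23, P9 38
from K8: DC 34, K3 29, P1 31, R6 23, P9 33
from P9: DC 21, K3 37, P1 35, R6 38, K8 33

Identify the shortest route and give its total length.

Shortest is Route B, total 138 km.

Route A: 34 + 29 + 37 + 35 + 13 + 27 = 175
Route B: 21 + 35 + 13 + 6 + 29 + 34 = 138
Route C: 14 + 19 + 29 + 23 + 38 + 21 = 144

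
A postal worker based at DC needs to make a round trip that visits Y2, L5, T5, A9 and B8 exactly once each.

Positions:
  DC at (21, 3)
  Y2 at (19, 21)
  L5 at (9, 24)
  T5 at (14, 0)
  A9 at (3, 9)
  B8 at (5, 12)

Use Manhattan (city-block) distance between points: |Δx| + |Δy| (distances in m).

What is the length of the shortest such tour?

Minimum total distance: 84 m.

There are 60 distinct closed tours to check (reversals are equivalent).
DC-Y2-L5-T5-A9-B8-DC: 20+13+29+20+5+25 = 112
DC-Y2-L5-T5-B8-A9-DC: 20+13+29+21+5+24 = 112
DC-Y2-L5-A9-T5-B8-DC: 20+13+21+20+21+25 = 120
DC-Y2-L5-A9-B8-T5-DC: 20+13+21+5+21+10 = 90
DC-Y2-L5-B8-T5-A9-DC: 20+13+16+21+20+24 = 114
DC-Y2-L5-B8-A9-T5-DC: 20+13+16+5+20+10 = 84
DC-Y2-T5-L5-A9-B8-DC: 20+26+29+21+5+25 = 126
DC-Y2-T5-L5-B8-A9-DC: 20+26+29+16+5+24 = 120
DC-Y2-T5-A9-L5-B8-DC: 20+26+20+21+16+25 = 128
DC-Y2-T5-A9-B8-L5-DC: 20+26+20+5+16+33 = 120
DC-Y2-T5-B8-L5-A9-DC: 20+26+21+16+21+24 = 128
DC-Y2-T5-B8-A9-L5-DC: 20+26+21+5+21+33 = 126
DC-Y2-A9-L5-T5-B8-DC: 20+28+21+29+21+25 = 144
DC-Y2-A9-L5-B8-T5-DC: 20+28+21+16+21+10 = 116
… (46 more)
The minimum is 84.
One optimal route: DC → Y2 → L5 → B8 → A9 → T5 → DC (or its reverse).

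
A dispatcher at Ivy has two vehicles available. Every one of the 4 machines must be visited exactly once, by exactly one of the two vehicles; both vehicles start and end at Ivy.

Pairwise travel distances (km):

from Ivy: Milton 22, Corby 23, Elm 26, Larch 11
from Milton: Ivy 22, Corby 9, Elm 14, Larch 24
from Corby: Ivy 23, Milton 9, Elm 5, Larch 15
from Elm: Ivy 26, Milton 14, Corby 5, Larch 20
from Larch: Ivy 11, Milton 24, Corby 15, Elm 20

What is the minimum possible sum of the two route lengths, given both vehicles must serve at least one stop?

Check every non-empty split of the stops between the two vehicles; for each half take its own optimal tour:
  {Milton} + {Corby, Elm, Larch}: 44 + 57 = 101
  {Corby} + {Milton, Elm, Larch}: 46 + 67 = 113
  {Milton, Corby} + {Elm, Larch}: 54 + 57 = 111
  {Elm} + {Milton, Corby, Larch}: 52 + 57 = 109
  {Milton, Elm} + {Corby, Larch}: 62 + 49 = 111
  {Corby, Elm} + {Milton, Larch}: 54 + 57 = 111
  … (7 splits in total)
  {Milton, Corby, Elm} + {Larch}: 62 + 22 = 84  ← best
Best: vehicle 1 Ivy → Milton → Corby → Elm → Ivy = 62; vehicle 2 Ivy → Larch → Ivy = 22; combined 84.

84 km — the smallest possible combined total.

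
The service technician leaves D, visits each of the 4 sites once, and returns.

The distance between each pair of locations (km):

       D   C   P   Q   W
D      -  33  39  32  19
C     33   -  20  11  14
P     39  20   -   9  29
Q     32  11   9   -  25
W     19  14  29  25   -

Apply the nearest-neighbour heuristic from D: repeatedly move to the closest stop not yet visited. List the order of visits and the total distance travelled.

Total distance 92 km via the nearest-neighbour route D → W → C → Q → P → D.

From D: distances to unvisited — W=19, Q=32, C=33, P=39. Nearest is W (19).
From W: distances to unvisited — C=14, Q=25, P=29. Nearest is C (14).
From C: distances to unvisited — Q=11, P=20. Nearest is Q (11).
From Q: distances to unvisited — P=9. Nearest is P (9).
Return P→D: 39.
Total = 19 + 14 + 11 + 9 + 39 = 92.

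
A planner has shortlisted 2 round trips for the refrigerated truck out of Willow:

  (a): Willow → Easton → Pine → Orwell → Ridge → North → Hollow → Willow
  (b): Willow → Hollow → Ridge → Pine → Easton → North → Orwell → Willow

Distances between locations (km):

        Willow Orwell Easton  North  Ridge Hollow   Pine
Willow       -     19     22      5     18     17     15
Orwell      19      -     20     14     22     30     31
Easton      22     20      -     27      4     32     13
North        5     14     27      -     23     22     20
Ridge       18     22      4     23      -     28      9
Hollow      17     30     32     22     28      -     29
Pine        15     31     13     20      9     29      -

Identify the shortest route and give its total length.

Shortest is (b), total 127 km.

(a): 22 + 13 + 31 + 22 + 23 + 22 + 17 = 150
(b): 17 + 28 + 9 + 13 + 27 + 14 + 19 = 127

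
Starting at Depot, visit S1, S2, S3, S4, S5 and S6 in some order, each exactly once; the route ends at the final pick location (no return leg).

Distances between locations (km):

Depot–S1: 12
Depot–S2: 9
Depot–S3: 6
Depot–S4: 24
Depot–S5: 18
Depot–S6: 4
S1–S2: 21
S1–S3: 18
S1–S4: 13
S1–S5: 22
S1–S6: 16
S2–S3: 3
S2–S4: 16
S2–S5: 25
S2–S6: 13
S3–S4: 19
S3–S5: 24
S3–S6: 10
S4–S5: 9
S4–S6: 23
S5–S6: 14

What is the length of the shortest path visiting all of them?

58 km — the minimum one-way total.

There are 6! = 720 possible orderings.
Depot → S1 → S2 → S3 → S4 → S5 → S6: 12+21+3+19+9+14 = 78
Depot → S1 → S2 → S3 → S4 → S6 → S5: 12+21+3+19+23+14 = 92
Depot → S1 → S2 → S3 → S5 → S4 → S6: 12+21+3+24+9+23 = 92
Depot → S1 → S2 → S3 → S5 → S6 → S4: 12+21+3+24+14+23 = 97
Depot → S1 → S2 → S3 → S6 → S4 → S5: 12+21+3+10+23+9 = 78
Depot → S1 → S2 → S3 → S6 → S5 → S4: 12+21+3+10+14+9 = 69
Depot → S1 → S2 → S4 → S3 → S5 → S6: 12+21+16+19+24+14 = 106
Depot → S1 → S2 → S4 → S3 → S6 → S5: 12+21+16+19+10+14 = 92
… (712 more)
Depot → S2 → S3 → S6 → S5 → S4 → S1: 9+3+10+14+9+13 = 58  ← best
The minimum is 58.
One shortest path: Depot → S2 → S3 → S6 → S5 → S4 → S1.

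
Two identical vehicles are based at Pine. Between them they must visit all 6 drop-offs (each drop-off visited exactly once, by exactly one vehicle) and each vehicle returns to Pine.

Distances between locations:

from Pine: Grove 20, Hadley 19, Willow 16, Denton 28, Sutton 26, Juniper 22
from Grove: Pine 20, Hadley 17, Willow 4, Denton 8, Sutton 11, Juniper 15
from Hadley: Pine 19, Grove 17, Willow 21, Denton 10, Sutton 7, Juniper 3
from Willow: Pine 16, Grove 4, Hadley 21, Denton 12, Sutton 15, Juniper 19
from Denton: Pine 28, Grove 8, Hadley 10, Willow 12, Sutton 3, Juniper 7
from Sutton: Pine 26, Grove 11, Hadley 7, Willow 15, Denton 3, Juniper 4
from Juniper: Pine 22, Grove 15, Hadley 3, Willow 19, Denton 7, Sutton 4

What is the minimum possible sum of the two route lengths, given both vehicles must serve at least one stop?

Minimum combined distance: 89.

There are 2^5 − 1 = 31 ways to divide the 6 stops into two non-empty groups. For each, the best each vehicle can do is its own shortest tour through its group:
  {Grove} + {Hadley, Willow, Denton, Sutton, Juniper}: 40 + 57 = 97
  {Hadley} + {Grove, Willow, Denton, Sutton, Juniper}: 38 + 57 = 95
  {Grove, Hadley} + {Willow, Denton, Sutton, Juniper}: 56 + 57 = 113
  {Willow} + {Grove, Hadley, Denton, Sutton, Juniper}: 32 + 57 = 89
  {Grove, Willow} + {Hadley, Denton, Sutton, Juniper}: 40 + 57 = 97
  {Hadley, Willow} + {Grove, Denton, Sutton, Juniper}: 56 + 57 = 113
  … (31 splits in total)
Best: vehicle 1 Pine → Willow → Pine = 32; vehicle 2 Pine → Grove → Denton → Sutton → Juniper → Hadley → Pine = 57; combined 89.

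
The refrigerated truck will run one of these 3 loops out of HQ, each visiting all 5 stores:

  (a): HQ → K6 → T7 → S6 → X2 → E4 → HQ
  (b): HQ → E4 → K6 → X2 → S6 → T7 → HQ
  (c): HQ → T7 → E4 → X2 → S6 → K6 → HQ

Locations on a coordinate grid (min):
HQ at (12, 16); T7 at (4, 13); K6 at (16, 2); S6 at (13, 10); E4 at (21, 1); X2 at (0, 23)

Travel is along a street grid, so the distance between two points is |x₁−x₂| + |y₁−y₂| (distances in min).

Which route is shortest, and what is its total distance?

(a): 18 + 23 + 12 + 26 + 43 + 24 = 146
(b): 24 + 6 + 37 + 26 + 12 + 11 = 116
(c): 11 + 29 + 43 + 26 + 11 + 18 = 138

116 min — (b) is the shortest.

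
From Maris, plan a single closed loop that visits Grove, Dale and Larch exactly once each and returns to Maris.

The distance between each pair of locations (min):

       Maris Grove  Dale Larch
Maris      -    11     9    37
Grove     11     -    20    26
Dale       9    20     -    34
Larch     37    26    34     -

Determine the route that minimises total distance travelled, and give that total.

Maris - Grove - Dale - Larch - Maris: 11+20+34+37 = 102
Maris - Grove - Larch - Dale - Maris: 11+26+34+9 = 80
Maris - Dale - Grove - Larch - Maris: 9+20+26+37 = 92
The minimum is 80.
One optimal route: Maris → Grove → Larch → Dale → Maris (or its reverse).

Shortest round trip = 80 min.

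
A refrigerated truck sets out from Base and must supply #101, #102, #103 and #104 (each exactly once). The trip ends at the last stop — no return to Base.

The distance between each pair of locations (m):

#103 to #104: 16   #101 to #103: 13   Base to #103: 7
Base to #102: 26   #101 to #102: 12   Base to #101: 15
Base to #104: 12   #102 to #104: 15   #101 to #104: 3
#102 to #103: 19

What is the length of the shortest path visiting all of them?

Shortest open route: 38 m.

There are 4! = 24 possible orderings.
Base → #101 → #102 → #103 → #104: 15+12+19+16 = 62
Base → #101 → #102 → #104 → #103: 15+12+15+16 = 58
Base → #101 → #103 → #102 → #104: 15+13+19+15 = 62
Base → #101 → #103 → #104 → #102: 15+13+16+15 = 59
Base → #101 → #104 → #102 → #103: 15+3+15+19 = 52
Base → #101 → #104 → #103 → #102: 15+3+16+19 = 53
Base → #102 → #101 → #103 → #104: 26+12+13+16 = 67
Base → #102 → #101 → #104 → #103: 26+12+3+16 = 57
Base → #102 → #103 → #101 → #104: 26+19+13+3 = 61
Base → #102 → #103 → #104 → #101: 26+19+16+3 = 64
Base → #102 → #104 → #101 → #103: 26+15+3+13 = 57
Base → #102 → #104 → #103 → #101: 26+15+16+13 = 70
Base → #103 → #101 → #102 → #104: 7+13+12+15 = 47
Base → #103 → #101 → #104 → #102: 7+13+3+15 = 38
… (10 more)
The minimum is 38.
One shortest path: Base → #103 → #101 → #104 → #102.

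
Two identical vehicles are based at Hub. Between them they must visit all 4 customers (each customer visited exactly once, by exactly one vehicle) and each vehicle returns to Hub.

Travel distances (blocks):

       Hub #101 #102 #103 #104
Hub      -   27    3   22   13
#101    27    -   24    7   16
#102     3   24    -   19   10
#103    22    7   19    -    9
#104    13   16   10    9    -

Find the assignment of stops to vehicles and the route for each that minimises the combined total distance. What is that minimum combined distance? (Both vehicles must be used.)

There are 2^3 − 1 = 7 ways to divide the 4 stops into two non-empty groups. For each, the best each vehicle can do is its own shortest tour through its group:
  {#101} + {#102, #103, #104}: 54 + 44 = 98
  {#102} + {#101, #103, #104}: 6 + 56 = 62
  {#101, #102} + {#103, #104}: 54 + 44 = 98
  {#103} + {#101, #102, #104}: 44 + 56 = 100
  {#101, #103} + {#102, #104}: 56 + 26 = 82
  {#102, #103} + {#101, #104}: 44 + 56 = 100
  … (7 splits in total)
Best: vehicle 1 Hub → #102 → Hub = 6; vehicle 2 Hub → #101 → #103 → #104 → Hub = 56; combined 62.

Minimum combined distance: 62 blocks.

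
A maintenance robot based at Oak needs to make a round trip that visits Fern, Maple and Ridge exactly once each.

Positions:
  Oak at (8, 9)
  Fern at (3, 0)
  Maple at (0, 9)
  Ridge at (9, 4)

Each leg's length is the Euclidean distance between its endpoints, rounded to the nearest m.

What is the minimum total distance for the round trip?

There are 3 distinct closed tours to check (reversals are equivalent).
Oak→Fern→Maple→Ridge→Oak: 10+9+10+5 = 34
Oak→Fern→Ridge→Maple→Oak: 10+7+10+8 = 35
Oak→Maple→Fern→Ridge→Oak: 8+9+7+5 = 29
The minimum is 29.
One optimal route: Oak → Maple → Fern → Ridge → Oak (or its reverse).

Shortest round trip = 29 m.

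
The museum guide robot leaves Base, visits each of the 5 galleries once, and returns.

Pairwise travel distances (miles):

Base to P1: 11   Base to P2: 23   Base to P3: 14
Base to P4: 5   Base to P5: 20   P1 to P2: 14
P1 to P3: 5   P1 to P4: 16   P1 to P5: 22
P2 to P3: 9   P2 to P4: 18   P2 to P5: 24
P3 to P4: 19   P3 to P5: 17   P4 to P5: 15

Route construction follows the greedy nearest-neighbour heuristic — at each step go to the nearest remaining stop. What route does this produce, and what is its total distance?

79 miles along Base → P4 → P5 → P3 → P1 → P2 → Base.

At Base the remaining stops are P4 5, P1 11, P3 14, P5 20, P2 23; go to P4.
At P4 the remaining stops are P5 15, P1 16, P2 18, P3 19; go to P5.
At P5 the remaining stops are P3 17, P1 22, P2 24; go to P3.
At P3 the remaining stops are P1 5, P2 9; go to P1.
At P1 the remaining stops are P2 14; go to P2.
Return P2→Base: 23.
Total = 5 + 15 + 17 + 5 + 14 + 23 = 79.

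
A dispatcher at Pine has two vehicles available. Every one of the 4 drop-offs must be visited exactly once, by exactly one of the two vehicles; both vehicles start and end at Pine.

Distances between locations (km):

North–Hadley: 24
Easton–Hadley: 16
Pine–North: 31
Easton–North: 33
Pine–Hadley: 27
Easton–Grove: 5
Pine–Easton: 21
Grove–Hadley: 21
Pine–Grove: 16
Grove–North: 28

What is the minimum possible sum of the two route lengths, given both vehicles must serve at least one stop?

124 km — the smallest possible combined total.

Check every non-empty split of the stops between the two vehicles; for each half take its own optimal tour:
  {Easton} + {Grove, North, Hadley}: 42 + 92 = 134
  {Grove} + {Easton, North, Hadley}: 32 + 92 = 124
  {Easton, Grove} + {North, Hadley}: 42 + 82 = 124
  {North} + {Easton, Grove, Hadley}: 62 + 64 = 126
  {Easton, North} + {Grove, Hadley}: 85 + 64 = 149
  {Grove, North} + {Easton, Hadley}: 75 + 64 = 139
  … (7 splits in total)
Best: vehicle 1 Pine → Grove → Pine = 32; vehicle 2 Pine → Easton → Hadley → North → Pine = 92; combined 124.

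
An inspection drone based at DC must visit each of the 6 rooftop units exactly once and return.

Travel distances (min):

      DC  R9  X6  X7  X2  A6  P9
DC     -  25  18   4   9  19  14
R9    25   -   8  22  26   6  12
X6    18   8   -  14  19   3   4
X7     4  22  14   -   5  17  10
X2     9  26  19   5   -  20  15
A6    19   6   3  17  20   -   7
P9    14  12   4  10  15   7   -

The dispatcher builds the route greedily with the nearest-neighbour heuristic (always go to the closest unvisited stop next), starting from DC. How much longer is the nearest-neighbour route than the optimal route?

1 min longer than the optimal tour.

From DC: X7=4, X2=9, P9=14, X6=18, A6=19, R9=25 → choose X7 (4).
From X7: X2=5, P9=10, X6=14, A6=17, R9=22 → choose X2 (5).
From X2: P9=15, X6=19, A6=20, R9=26 → choose P9 (15).
From P9: X6=4, A6=7, R9=12 → choose X6 (4).
From X6: A6=3, R9=8 → choose A6 (3).
From A6: R9=6 → choose R9 (6).
NN route DC → X7 → X2 → P9 → X6 → A6 → R9 → DC costs 62.
Optimal: DC → X7 → X2 → A6 → R9 → X6 → P9 → DC costs 61 (by enumerating all 360 distinct tours).
Excess = 62 − 61 = 1.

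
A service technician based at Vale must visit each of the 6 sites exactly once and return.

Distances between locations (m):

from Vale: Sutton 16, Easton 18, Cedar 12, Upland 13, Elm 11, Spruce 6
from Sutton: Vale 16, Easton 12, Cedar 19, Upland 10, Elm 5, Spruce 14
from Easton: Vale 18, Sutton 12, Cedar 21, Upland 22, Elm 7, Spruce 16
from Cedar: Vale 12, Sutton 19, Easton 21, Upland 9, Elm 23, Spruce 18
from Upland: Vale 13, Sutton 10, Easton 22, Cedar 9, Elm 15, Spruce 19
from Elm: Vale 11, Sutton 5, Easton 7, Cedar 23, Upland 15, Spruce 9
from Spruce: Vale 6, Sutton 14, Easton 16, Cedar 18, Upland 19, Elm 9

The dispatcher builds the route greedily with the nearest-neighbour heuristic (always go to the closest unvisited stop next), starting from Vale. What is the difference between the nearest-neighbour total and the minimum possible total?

Excess over optimum: 13 m.

Vale: Spruce=6, Elm=11, Cedar=12, Upland=13, Sutton=16, Easton=18 ⇒ Spruce
Spruce: Elm=9, Sutton=14, Easton=16, Cedar=18, Upland=19 ⇒ Elm
Elm: Sutton=5, Easton=7, Upland=15, Cedar=23 ⇒ Sutton
Sutton: Upland=10, Easton=12, Cedar=19 ⇒ Upland
Upland: Cedar=9, Easton=22 ⇒ Cedar
Cedar: Easton=21 ⇒ Easton
NN route Vale → Spruce → Elm → Sutton → Upland → Cedar → Easton → Vale costs 78.
Optimal: Vale → Cedar → Upland → Sutton → Easton → Elm → Spruce → Vale costs 65 (by enumerating all 360 distinct tours).
Excess = 78 − 65 = 13.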